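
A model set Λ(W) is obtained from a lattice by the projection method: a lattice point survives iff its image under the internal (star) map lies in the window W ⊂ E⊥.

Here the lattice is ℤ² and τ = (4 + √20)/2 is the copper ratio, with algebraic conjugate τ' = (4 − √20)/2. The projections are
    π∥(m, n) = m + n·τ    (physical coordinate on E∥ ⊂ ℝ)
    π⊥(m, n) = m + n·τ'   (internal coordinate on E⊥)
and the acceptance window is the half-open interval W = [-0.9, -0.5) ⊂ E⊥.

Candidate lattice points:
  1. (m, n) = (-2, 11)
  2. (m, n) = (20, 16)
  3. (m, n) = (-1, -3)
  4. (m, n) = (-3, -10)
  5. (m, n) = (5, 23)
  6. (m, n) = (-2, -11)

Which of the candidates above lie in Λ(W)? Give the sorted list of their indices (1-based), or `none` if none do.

Numerically τ ≈ 4.23607 and τ' = −1/τ ≈ -0.23607.
candidate 1: (m,n)=(-2,11) → π∥ = -2+11·τ ≈ 44.59675, π⊥ = -2+11·τ' ≈ -4.59675 ∉ [-0.9, -0.5) ⇒ out
candidate 2: (m,n)=(20,16) → π∥ = 20+16·τ ≈ 87.77709, π⊥ = 20+16·τ' ≈ 16.22291 ∉ [-0.9, -0.5) ⇒ out
candidate 3: (m,n)=(-1,-3) → π∥ = -1-3·τ ≈ -13.70820, π⊥ = -1-3·τ' ≈ -0.29180 ∉ [-0.9, -0.5) ⇒ out
candidate 4: (m,n)=(-3,-10) → π∥ = -3-10·τ ≈ -45.36068, π⊥ = -3-10·τ' ≈ -0.63932 ∈ [-0.9, -0.5) ⇒ IN Λ
candidate 5: (m,n)=(5,23) → π∥ = 5+23·τ ≈ 102.42956, π⊥ = 5+23·τ' ≈ -0.42956 ∉ [-0.9, -0.5) ⇒ out
candidate 6: (m,n)=(-2,-11) → π∥ = -2-11·τ ≈ -48.59675, π⊥ = -2-11·τ' ≈ 0.59675 ∉ [-0.9, -0.5) ⇒ out

4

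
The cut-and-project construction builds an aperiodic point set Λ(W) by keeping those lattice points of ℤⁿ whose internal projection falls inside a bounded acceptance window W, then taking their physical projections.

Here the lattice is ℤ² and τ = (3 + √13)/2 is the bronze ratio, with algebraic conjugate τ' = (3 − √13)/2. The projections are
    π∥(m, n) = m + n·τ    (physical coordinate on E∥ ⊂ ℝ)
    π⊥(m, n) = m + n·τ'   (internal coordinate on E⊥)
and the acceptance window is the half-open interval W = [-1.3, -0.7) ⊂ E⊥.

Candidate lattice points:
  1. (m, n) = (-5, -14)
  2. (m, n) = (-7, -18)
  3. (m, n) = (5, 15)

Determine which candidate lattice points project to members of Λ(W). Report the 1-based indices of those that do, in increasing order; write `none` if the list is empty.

Numerically τ ≈ 3.3028 and τ' = −1/τ ≈ -0.3028.
candidate 1: (m,n)=(-5,-14) → π∥ = -5-14·τ ≈ -51.2389, π⊥ = -5-14·τ' ≈ -0.7611 ∈ [-1.3, -0.7) ⇒ IN Λ
candidate 2: (m,n)=(-7,-18) → π∥ = -7-18·τ ≈ -66.4500, π⊥ = -7-18·τ' ≈ -1.5500 ∉ [-1.3, -0.7) ⇒ out
candidate 3: (m,n)=(5,15) → π∥ = 5+15·τ ≈ 54.5416, π⊥ = 5+15·τ' ≈ 0.4584 ∉ [-1.3, -0.7) ⇒ out

1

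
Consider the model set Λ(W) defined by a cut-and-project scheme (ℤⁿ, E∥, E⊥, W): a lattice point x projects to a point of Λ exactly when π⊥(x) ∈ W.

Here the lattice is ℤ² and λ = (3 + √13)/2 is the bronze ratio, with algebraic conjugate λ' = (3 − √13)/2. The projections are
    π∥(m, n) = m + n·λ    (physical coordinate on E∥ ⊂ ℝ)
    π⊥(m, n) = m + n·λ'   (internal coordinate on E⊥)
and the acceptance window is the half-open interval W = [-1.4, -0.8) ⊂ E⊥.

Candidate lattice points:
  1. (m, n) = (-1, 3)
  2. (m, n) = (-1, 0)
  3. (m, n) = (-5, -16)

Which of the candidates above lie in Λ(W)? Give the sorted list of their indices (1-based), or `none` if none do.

2

λ' = (3−√13)/2 ≈ -0.302776.
[1] lift (-1,3): star map gives -1.908327; window check -1.4 ≤ -1.908327 < -0.8 is false → out
[2] lift (-1,0): star map gives -1.000000; window check -1.4 ≤ -1.000000 < -0.8 is true → IN Λ
[3] lift (-5,-16): star map gives -0.155590; window check -1.4 ≤ -0.155590 < -0.8 is false → out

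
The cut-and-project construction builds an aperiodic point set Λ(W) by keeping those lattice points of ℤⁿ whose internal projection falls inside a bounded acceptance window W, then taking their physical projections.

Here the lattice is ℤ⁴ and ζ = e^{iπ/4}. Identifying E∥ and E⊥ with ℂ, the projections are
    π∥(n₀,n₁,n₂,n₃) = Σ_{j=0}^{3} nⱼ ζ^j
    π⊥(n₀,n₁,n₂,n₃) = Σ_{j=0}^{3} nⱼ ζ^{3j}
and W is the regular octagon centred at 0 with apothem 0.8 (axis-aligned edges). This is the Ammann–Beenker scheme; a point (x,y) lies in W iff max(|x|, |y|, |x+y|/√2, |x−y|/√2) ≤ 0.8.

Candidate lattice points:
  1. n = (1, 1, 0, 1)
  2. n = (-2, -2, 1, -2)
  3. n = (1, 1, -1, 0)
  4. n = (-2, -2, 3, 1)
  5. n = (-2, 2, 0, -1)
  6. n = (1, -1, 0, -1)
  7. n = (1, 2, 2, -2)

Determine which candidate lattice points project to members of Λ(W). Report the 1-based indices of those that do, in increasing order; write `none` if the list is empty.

none

π⊥(n) = n₀ + n₁ζ³ + n₂ζ⁶ + n₃ζ⁹ where ζ = e^{iπ/4}.
#1 (1, 1, 0, 1): internal (1.0000, 1.4142); octagon support 1.7071 vs apothem 0.8 → ∉ W
#2 (-2, -2, 1, -2): internal (-2.0000, -3.8284); octagon support 4.1213 vs apothem 0.8 → ∉ W
#3 (1, 1, -1, 0): internal (0.2929, 1.7071); octagon support 1.7071 vs apothem 0.8 → ∉ W
#4 (-2, -2, 3, 1): internal (0.1213, -3.7071); octagon support 3.7071 vs apothem 0.8 → ∉ W
#5 (-2, 2, 0, -1): internal (-4.1213, 0.7071); octagon support 4.1213 vs apothem 0.8 → ∉ W
#6 (1, -1, 0, -1): internal (1.0000, -1.4142); octagon support 1.7071 vs apothem 0.8 → ∉ W
#7 (1, 2, 2, -2): internal (-1.8284, -2.0000); octagon support 2.7071 vs apothem 0.8 → ∉ W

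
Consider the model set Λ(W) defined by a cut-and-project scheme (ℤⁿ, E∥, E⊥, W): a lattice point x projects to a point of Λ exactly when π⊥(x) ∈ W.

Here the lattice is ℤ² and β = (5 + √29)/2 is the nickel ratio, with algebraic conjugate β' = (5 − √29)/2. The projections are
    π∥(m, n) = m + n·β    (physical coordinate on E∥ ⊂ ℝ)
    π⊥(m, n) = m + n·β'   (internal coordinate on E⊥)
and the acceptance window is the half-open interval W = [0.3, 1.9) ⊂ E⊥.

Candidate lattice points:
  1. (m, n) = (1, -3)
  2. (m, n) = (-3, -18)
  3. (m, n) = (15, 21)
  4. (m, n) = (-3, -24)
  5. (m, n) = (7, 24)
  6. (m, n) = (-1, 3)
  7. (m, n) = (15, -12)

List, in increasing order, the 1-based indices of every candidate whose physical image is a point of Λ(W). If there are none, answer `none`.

β' = (5−√29)/2 ≈ -0.192582.
[1] lift (1,-3): star map gives 1.577747; window check 0.3 ≤ 1.577747 < 1.9 is true → IN Λ
[2] lift (-3,-18): star map gives 0.466483; window check 0.3 ≤ 0.466483 < 1.9 is true → IN Λ
[3] lift (15,21): star map gives 10.955770; window check 0.3 ≤ 10.955770 < 1.9 is false → out
[4] lift (-3,-24): star map gives 1.621978; window check 0.3 ≤ 1.621978 < 1.9 is true → IN Λ
[5] lift (7,24): star map gives 2.378022; window check 0.3 ≤ 2.378022 < 1.9 is false → out
[6] lift (-1,3): star map gives -1.577747; window check 0.3 ≤ -1.577747 < 1.9 is false → out
[7] lift (15,-12): star map gives 17.310989; window check 0.3 ≤ 17.310989 < 1.9 is false → out

1, 2, 4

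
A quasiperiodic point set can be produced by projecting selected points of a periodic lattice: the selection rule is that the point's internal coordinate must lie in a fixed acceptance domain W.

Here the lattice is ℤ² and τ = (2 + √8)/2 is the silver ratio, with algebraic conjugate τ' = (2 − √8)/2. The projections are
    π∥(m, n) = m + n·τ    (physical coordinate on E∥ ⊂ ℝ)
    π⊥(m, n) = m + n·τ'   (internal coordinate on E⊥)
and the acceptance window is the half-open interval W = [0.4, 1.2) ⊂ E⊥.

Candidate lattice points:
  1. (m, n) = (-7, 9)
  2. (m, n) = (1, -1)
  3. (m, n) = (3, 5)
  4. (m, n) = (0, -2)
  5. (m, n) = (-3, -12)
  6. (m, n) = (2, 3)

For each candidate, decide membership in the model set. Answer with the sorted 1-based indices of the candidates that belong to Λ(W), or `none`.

3, 4, 6

Numerically τ ≈ 2.41421 and τ' = −1/τ ≈ -0.41421.
#1 (-7,9): internal coord -7 + (9)·τ' = -10.72792; -10.72792 ∉ [0.4, 1.2) → out
#2 (1,-1): internal coord 1 + (-1)·τ' = +1.41421; +1.41421 ∉ [0.4, 1.2) → out
#3 (3,5): internal coord 3 + (5)·τ' = +0.92893; +0.92893 ∈ [0.4, 1.2) → IN Λ
#4 (0,-2): internal coord 0 + (-2)·τ' = +0.82843; +0.82843 ∈ [0.4, 1.2) → IN Λ
#5 (-3,-12): internal coord -3 + (-12)·τ' = +1.97056; +1.97056 ∉ [0.4, 1.2) → out
#6 (2,3): internal coord 2 + (3)·τ' = +0.75736; +0.75736 ∈ [0.4, 1.2) → IN Λ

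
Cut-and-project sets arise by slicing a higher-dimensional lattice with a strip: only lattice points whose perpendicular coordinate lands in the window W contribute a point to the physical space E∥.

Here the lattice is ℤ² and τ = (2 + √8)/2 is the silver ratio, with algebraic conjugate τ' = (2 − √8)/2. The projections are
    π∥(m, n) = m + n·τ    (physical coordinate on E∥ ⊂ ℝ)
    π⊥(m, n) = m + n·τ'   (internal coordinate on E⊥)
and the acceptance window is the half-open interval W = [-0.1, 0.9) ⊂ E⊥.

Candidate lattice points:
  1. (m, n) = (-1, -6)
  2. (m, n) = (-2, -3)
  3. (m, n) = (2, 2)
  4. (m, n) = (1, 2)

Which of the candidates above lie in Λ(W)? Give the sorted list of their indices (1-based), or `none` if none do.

4

Numerically τ ≈ 2.414214 and τ' = −1/τ ≈ -0.414214.
#1 (-1,-6): internal coord -1 + (-6)·τ' = +1.485281; +1.485281 ∉ [-0.1, 0.9) → out
#2 (-2,-3): internal coord -2 + (-3)·τ' = -0.757359; -0.757359 ∉ [-0.1, 0.9) → out
#3 (2,2): internal coord 2 + (2)·τ' = +1.171573; +1.171573 ∉ [-0.1, 0.9) → out
#4 (1,2): internal coord 1 + (2)·τ' = +0.171573; +0.171573 ∈ [-0.1, 0.9) → IN Λ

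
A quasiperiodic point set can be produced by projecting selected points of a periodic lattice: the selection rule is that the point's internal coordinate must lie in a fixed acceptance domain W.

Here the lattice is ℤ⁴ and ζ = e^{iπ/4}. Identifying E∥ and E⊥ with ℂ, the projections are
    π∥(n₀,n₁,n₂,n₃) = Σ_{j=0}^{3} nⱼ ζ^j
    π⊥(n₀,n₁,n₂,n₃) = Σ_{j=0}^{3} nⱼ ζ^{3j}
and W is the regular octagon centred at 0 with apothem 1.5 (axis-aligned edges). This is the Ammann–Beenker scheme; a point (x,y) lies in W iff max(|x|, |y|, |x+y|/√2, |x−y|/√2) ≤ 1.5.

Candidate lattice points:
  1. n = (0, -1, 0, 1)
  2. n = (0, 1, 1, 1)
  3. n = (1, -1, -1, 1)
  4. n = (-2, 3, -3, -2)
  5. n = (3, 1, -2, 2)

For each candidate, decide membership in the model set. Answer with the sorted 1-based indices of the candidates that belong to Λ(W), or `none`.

1, 2

With ζ = e^{iπ/4} the internal vectors are ζ^0,ζ^3,ζ^6,ζ^9.
#1 (0, -1, 0, 1): internal (1.41421, 0.00000); octagon support 1.41421 vs apothem 1.5 → ∈ W
#2 (0, 1, 1, 1): internal (0.00000, 0.41421); octagon support 0.41421 vs apothem 1.5 → ∈ W
#3 (1, -1, -1, 1): internal (2.41421, 1.00000); octagon support 2.41421 vs apothem 1.5 → ∉ W
#4 (-2, 3, -3, -2): internal (-5.53553, 3.70711); octagon support 6.53553 vs apothem 1.5 → ∉ W
#5 (3, 1, -2, 2): internal (3.70711, 4.12132); octagon support 5.53553 vs apothem 1.5 → ∉ W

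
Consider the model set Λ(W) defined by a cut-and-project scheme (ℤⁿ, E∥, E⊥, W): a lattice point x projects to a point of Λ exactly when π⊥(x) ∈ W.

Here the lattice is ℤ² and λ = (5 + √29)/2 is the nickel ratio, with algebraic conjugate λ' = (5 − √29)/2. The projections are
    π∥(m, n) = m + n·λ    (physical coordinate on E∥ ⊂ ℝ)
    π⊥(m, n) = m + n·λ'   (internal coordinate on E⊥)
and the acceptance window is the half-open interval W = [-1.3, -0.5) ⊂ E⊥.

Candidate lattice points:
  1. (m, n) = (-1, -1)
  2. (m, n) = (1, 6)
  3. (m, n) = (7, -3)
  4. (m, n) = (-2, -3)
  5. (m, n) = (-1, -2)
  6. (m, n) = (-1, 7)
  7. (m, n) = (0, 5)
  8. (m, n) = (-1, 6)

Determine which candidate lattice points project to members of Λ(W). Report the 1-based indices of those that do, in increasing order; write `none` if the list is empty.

Compute λ' = (5−√29)/2 = -0.192582, so π⊥(m,n) = m -0.192582·n.
#1 (-1,-1): internal coord -1 + (-1)·λ' = -0.807418; -0.807418 ∈ [-1.3, -0.5) → IN Λ
#2 (1,6): internal coord 1 + (6)·λ' = -0.155494; -0.155494 ∉ [-1.3, -0.5) → out
#3 (7,-3): internal coord 7 + (-3)·λ' = +7.577747; +7.577747 ∉ [-1.3, -0.5) → out
#4 (-2,-3): internal coord -2 + (-3)·λ' = -1.422253; -1.422253 ∉ [-1.3, -0.5) → out
#5 (-1,-2): internal coord -1 + (-2)·λ' = -0.614835; -0.614835 ∈ [-1.3, -0.5) → IN Λ
#6 (-1,7): internal coord -1 + (7)·λ' = -2.348077; -2.348077 ∉ [-1.3, -0.5) → out
#7 (0,5): internal coord 0 + (5)·λ' = -0.962912; -0.962912 ∈ [-1.3, -0.5) → IN Λ
#8 (-1,6): internal coord -1 + (6)·λ' = -2.155494; -2.155494 ∉ [-1.3, -0.5) → out

1, 5, 7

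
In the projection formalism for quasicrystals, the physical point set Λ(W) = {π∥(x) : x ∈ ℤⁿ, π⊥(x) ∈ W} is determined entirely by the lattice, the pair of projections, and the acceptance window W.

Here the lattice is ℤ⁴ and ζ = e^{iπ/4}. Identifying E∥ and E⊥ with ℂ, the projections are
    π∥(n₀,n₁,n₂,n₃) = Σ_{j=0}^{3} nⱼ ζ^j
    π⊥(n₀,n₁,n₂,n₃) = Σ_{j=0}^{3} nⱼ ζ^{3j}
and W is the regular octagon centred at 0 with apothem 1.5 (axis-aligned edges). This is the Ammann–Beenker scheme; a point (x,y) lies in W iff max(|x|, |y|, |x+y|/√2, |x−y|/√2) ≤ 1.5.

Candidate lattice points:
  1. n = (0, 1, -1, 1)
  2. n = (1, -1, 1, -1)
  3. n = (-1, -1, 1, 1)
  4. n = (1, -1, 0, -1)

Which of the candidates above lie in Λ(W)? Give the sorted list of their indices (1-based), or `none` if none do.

3

Internal map: ζ^{3j} for j=0..3 gives (1,0), (−√2/2,√2/2), (0,−1), (√2/2,√2/2).
candidate 1: n = (0, 1, -1, 1) → π⊥ ≈ (+0.000000, +2.414214); max(|x|,|y|,|x±y|/√2) = 2.414214 > 1.5 ⇒ ∉ W
candidate 2: n = (1, -1, 1, -1) → π⊥ ≈ (+1.000000, -2.414214); max(|x|,|y|,|x±y|/√2) = 2.414214 > 1.5 ⇒ ∉ W
candidate 3: n = (-1, -1, 1, 1) → π⊥ ≈ (+0.414214, -1.000000); max(|x|,|y|,|x±y|/√2) = 1.000000 ≤ 1.5 ⇒ ∈ W
candidate 4: n = (1, -1, 0, -1) → π⊥ ≈ (+1.000000, -1.414214); max(|x|,|y|,|x±y|/√2) = 1.707107 > 1.5 ⇒ ∉ W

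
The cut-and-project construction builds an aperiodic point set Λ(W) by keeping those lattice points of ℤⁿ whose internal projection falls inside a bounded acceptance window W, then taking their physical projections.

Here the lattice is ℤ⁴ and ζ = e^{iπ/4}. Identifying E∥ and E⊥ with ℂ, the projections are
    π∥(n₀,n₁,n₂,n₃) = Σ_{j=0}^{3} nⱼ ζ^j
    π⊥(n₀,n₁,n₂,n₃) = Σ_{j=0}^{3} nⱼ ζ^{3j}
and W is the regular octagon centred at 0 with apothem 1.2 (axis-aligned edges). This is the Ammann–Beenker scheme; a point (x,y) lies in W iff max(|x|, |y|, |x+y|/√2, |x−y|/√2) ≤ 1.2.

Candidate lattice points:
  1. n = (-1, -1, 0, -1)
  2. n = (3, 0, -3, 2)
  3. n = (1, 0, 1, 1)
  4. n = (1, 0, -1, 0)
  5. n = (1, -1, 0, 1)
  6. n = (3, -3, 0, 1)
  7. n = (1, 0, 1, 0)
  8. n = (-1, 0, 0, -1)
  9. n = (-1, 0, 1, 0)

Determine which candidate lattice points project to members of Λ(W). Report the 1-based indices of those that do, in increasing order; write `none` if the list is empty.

Internal map: ζ^{3j} for j=0..3 gives (1,0), (−√2/2,√2/2), (0,−1), (√2/2,√2/2).
candidate 1: n = (-1, -1, 0, -1) → π⊥ ≈ (-1.00000, -1.41421); max(|x|,|y|,|x±y|/√2) = 1.70711 > 1.2 ⇒ ∉ W
candidate 2: n = (3, 0, -3, 2) → π⊥ ≈ (+4.41421, +4.41421); max(|x|,|y|,|x±y|/√2) = 6.24264 > 1.2 ⇒ ∉ W
candidate 3: n = (1, 0, 1, 1) → π⊥ ≈ (+1.70711, -0.29289); max(|x|,|y|,|x±y|/√2) = 1.70711 > 1.2 ⇒ ∉ W
candidate 4: n = (1, 0, -1, 0) → π⊥ ≈ (+1.00000, +1.00000); max(|x|,|y|,|x±y|/√2) = 1.41421 > 1.2 ⇒ ∉ W
candidate 5: n = (1, -1, 0, 1) → π⊥ ≈ (+2.41421, +0.00000); max(|x|,|y|,|x±y|/√2) = 2.41421 > 1.2 ⇒ ∉ W
candidate 6: n = (3, -3, 0, 1) → π⊥ ≈ (+5.82843, -1.41421); max(|x|,|y|,|x±y|/√2) = 5.82843 > 1.2 ⇒ ∉ W
candidate 7: n = (1, 0, 1, 0) → π⊥ ≈ (+1.00000, -1.00000); max(|x|,|y|,|x±y|/√2) = 1.41421 > 1.2 ⇒ ∉ W
candidate 8: n = (-1, 0, 0, -1) → π⊥ ≈ (-1.70711, -0.70711); max(|x|,|y|,|x±y|/√2) = 1.70711 > 1.2 ⇒ ∉ W
candidate 9: n = (-1, 0, 1, 0) → π⊥ ≈ (-1.00000, -1.00000); max(|x|,|y|,|x±y|/√2) = 1.41421 > 1.2 ⇒ ∉ W

none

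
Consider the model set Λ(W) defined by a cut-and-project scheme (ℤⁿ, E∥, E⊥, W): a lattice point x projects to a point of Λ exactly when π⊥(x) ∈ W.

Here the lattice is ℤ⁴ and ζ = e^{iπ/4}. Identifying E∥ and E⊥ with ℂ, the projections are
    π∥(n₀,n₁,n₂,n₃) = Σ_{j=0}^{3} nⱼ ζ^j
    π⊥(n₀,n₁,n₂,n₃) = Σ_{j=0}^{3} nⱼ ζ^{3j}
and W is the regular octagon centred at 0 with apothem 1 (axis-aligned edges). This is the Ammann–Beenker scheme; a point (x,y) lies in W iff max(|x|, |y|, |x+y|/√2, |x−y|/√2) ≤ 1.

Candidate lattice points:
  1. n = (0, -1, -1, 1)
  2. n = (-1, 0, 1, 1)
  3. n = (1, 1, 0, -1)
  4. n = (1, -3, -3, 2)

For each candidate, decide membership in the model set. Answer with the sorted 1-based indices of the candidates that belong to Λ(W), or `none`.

With ζ = e^{iπ/4} the internal vectors are ζ^0,ζ^3,ζ^6,ζ^9.
#1 (0, -1, -1, 1): internal (1.41421, 1.00000); octagon support 1.70711 vs apothem 1 → ∉ W
#2 (-1, 0, 1, 1): internal (-0.29289, -0.29289); octagon support 0.41421 vs apothem 1 → ∈ W
#3 (1, 1, 0, -1): internal (-0.41421, 0.00000); octagon support 0.41421 vs apothem 1 → ∈ W
#4 (1, -3, -3, 2): internal (4.53553, 2.29289); octagon support 4.82843 vs apothem 1 → ∉ W

2, 3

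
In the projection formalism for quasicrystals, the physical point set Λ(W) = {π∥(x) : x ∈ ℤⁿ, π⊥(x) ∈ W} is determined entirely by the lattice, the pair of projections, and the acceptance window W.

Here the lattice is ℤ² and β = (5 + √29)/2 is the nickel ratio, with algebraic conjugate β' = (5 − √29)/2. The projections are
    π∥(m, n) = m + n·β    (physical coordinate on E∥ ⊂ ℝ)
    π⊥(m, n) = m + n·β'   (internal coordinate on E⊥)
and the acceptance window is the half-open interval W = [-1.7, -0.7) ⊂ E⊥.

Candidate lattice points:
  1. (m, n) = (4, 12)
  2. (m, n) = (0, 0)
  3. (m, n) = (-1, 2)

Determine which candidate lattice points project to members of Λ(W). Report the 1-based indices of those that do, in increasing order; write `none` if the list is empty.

3

β' = (5−√29)/2 ≈ -0.1926.
#1 (4,12): internal coord 4 + (12)·β' = +1.6890; +1.6890 ∉ [-1.7, -0.7) → out
#2 (0,0): internal coord 0 + (0)·β' = +0.0000; +0.0000 ∉ [-1.7, -0.7) → out
#3 (-1,2): internal coord -1 + (2)·β' = -1.3852; -1.3852 ∈ [-1.7, -0.7) → IN Λ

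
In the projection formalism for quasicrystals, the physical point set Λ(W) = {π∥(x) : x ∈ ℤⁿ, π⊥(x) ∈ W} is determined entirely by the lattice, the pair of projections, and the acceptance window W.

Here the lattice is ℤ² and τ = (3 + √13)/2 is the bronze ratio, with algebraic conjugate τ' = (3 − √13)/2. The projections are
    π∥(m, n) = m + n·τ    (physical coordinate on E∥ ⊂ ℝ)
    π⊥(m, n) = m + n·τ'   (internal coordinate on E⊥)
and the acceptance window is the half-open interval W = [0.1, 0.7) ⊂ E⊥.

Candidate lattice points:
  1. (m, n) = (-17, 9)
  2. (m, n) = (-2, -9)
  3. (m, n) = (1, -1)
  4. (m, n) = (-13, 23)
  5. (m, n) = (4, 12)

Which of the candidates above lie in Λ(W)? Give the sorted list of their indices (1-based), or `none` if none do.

5

Numerically τ ≈ 3.30278 and τ' = −1/τ ≈ -0.30278.
[1] lift (-17,9): star map gives -19.72498; window check 0.1 ≤ -19.72498 < 0.7 is false → out
[2] lift (-2,-9): star map gives 0.72498; window check 0.1 ≤ 0.72498 < 0.7 is false → out
[3] lift (1,-1): star map gives 1.30278; window check 0.1 ≤ 1.30278 < 0.7 is false → out
[4] lift (-13,23): star map gives -19.96384; window check 0.1 ≤ -19.96384 < 0.7 is false → out
[5] lift (4,12): star map gives 0.36669; window check 0.1 ≤ 0.36669 < 0.7 is true → IN Λ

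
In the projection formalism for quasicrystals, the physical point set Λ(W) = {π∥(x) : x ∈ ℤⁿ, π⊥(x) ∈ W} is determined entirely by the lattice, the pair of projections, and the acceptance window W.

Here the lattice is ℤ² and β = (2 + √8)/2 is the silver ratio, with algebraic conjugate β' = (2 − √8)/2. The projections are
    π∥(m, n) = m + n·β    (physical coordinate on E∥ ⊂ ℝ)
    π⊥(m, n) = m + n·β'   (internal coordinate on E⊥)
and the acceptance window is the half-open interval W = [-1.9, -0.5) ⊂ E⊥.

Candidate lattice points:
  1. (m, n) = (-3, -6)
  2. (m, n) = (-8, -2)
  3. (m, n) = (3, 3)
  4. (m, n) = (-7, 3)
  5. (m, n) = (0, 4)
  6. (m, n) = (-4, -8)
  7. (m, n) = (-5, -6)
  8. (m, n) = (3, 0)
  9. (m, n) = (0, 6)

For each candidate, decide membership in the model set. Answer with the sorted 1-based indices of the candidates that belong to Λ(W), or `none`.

1, 5, 6

Compute β' = (2−√8)/2 = -0.41421, so π⊥(m,n) = m -0.41421·n.
[1] lift (-3,-6): star map gives -0.51472; window check -1.9 ≤ -0.51472 < -0.5 is true → IN Λ
[2] lift (-8,-2): star map gives -7.17157; window check -1.9 ≤ -7.17157 < -0.5 is false → out
[3] lift (3,3): star map gives 1.75736; window check -1.9 ≤ 1.75736 < -0.5 is false → out
[4] lift (-7,3): star map gives -8.24264; window check -1.9 ≤ -8.24264 < -0.5 is false → out
[5] lift (0,4): star map gives -1.65685; window check -1.9 ≤ -1.65685 < -0.5 is true → IN Λ
[6] lift (-4,-8): star map gives -0.68629; window check -1.9 ≤ -0.68629 < -0.5 is true → IN Λ
[7] lift (-5,-6): star map gives -2.51472; window check -1.9 ≤ -2.51472 < -0.5 is false → out
[8] lift (3,0): star map gives 3.00000; window check -1.9 ≤ 3.00000 < -0.5 is false → out
[9] lift (0,6): star map gives -2.48528; window check -1.9 ≤ -2.48528 < -0.5 is false → out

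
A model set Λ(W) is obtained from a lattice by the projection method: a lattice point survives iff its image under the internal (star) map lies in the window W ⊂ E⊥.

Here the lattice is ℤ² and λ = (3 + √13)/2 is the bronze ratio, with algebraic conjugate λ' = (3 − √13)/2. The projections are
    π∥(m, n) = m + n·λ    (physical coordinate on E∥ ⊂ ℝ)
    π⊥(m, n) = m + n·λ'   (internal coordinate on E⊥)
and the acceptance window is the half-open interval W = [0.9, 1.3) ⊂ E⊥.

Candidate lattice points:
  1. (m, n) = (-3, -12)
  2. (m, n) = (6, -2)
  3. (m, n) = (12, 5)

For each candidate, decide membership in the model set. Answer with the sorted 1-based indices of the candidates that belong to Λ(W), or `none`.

none

λ' = (3−√13)/2 ≈ -0.30278.
[1] lift (-3,-12): star map gives 0.63331; window check 0.9 ≤ 0.63331 < 1.3 is false → out
[2] lift (6,-2): star map gives 6.60555; window check 0.9 ≤ 6.60555 < 1.3 is false → out
[3] lift (12,5): star map gives 10.48612; window check 0.9 ≤ 10.48612 < 1.3 is false → out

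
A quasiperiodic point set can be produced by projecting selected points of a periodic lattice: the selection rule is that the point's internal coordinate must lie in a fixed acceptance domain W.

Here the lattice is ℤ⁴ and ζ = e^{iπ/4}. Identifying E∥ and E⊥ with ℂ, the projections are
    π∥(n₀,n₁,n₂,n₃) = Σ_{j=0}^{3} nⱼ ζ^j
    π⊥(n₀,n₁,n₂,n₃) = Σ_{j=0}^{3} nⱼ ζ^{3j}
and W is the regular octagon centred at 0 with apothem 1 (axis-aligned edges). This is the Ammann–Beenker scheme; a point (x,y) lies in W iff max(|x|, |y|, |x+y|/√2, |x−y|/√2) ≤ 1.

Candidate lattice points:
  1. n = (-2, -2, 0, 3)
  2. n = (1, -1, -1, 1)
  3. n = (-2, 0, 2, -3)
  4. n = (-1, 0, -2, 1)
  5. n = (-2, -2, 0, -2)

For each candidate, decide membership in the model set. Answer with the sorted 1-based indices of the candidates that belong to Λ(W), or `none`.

none

Internal map: ζ^{3j} for j=0..3 gives (1,0), (−√2/2,√2/2), (0,−1), (√2/2,√2/2).
#1 (-2, -2, 0, 3): internal (1.535534, 0.707107); octagon support 1.585786 vs apothem 1 → ∉ W
#2 (1, -1, -1, 1): internal (2.414214, 1.000000); octagon support 2.414214 vs apothem 1 → ∉ W
#3 (-2, 0, 2, -3): internal (-4.121320, -4.121320); octagon support 5.828427 vs apothem 1 → ∉ W
#4 (-1, 0, -2, 1): internal (-0.292893, 2.707107); octagon support 2.707107 vs apothem 1 → ∉ W
#5 (-2, -2, 0, -2): internal (-2.000000, -2.828427); octagon support 3.414214 vs apothem 1 → ∉ W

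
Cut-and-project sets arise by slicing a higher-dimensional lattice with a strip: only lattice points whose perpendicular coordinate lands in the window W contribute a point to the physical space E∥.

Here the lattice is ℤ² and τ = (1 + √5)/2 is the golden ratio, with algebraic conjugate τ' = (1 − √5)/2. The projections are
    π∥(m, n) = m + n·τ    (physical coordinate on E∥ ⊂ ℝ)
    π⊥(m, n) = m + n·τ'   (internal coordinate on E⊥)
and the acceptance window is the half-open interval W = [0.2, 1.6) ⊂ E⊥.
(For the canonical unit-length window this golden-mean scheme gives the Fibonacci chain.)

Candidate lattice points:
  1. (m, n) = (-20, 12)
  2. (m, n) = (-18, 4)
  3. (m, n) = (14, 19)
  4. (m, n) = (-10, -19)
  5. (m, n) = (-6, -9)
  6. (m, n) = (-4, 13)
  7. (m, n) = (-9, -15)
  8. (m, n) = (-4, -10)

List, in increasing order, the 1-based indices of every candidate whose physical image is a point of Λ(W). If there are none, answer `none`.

7

Compute τ' = (1−√5)/2 = -0.61803, so π⊥(m,n) = m -0.61803·n.
#1 (-20,12): internal coord -20 + (12)·τ' = -27.41641; -27.41641 ∉ [0.2, 1.6) → out
#2 (-18,4): internal coord -18 + (4)·τ' = -20.47214; -20.47214 ∉ [0.2, 1.6) → out
#3 (14,19): internal coord 14 + (19)·τ' = +2.25735; +2.25735 ∉ [0.2, 1.6) → out
#4 (-10,-19): internal coord -10 + (-19)·τ' = +1.74265; +1.74265 ∉ [0.2, 1.6) → out
#5 (-6,-9): internal coord -6 + (-9)·τ' = -0.43769; -0.43769 ∉ [0.2, 1.6) → out
#6 (-4,13): internal coord -4 + (13)·τ' = -12.03444; -12.03444 ∉ [0.2, 1.6) → out
#7 (-9,-15): internal coord -9 + (-15)·τ' = +0.27051; +0.27051 ∈ [0.2, 1.6) → IN Λ
#8 (-4,-10): internal coord -4 + (-10)·τ' = +2.18034; +2.18034 ∉ [0.2, 1.6) → out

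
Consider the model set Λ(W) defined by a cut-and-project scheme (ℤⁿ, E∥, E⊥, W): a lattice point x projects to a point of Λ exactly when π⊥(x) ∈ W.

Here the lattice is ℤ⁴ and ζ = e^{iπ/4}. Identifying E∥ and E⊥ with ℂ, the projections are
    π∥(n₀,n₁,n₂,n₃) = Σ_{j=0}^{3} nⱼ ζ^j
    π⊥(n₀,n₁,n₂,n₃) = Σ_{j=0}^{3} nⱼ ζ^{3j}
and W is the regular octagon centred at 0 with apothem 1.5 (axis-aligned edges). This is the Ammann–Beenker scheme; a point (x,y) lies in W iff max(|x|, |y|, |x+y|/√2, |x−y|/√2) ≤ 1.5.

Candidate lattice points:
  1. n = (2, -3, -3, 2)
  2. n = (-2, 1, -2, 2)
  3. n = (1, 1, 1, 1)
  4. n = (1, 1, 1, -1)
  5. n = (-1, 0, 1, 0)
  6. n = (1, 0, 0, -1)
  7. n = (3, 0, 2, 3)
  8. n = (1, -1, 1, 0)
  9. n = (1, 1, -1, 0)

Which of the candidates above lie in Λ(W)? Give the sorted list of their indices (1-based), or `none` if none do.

With ζ = e^{iπ/4} the internal vectors are ζ^0,ζ^3,ζ^6,ζ^9.
#1 (2, -3, -3, 2): internal (5.53553, 2.29289); octagon support 5.53553 vs apothem 1.5 → ∉ W
#2 (-2, 1, -2, 2): internal (-1.29289, 4.12132); octagon support 4.12132 vs apothem 1.5 → ∉ W
#3 (1, 1, 1, 1): internal (1.00000, 0.41421); octagon support 1.00000 vs apothem 1.5 → ∈ W
#4 (1, 1, 1, -1): internal (-0.41421, -1.00000); octagon support 1.00000 vs apothem 1.5 → ∈ W
#5 (-1, 0, 1, 0): internal (-1.00000, -1.00000); octagon support 1.41421 vs apothem 1.5 → ∈ W
#6 (1, 0, 0, -1): internal (0.29289, -0.70711); octagon support 0.70711 vs apothem 1.5 → ∈ W
#7 (3, 0, 2, 3): internal (5.12132, 0.12132); octagon support 5.12132 vs apothem 1.5 → ∉ W
#8 (1, -1, 1, 0): internal (1.70711, -1.70711); octagon support 2.41421 vs apothem 1.5 → ∉ W
#9 (1, 1, -1, 0): internal (0.29289, 1.70711); octagon support 1.70711 vs apothem 1.5 → ∉ W

3, 4, 5, 6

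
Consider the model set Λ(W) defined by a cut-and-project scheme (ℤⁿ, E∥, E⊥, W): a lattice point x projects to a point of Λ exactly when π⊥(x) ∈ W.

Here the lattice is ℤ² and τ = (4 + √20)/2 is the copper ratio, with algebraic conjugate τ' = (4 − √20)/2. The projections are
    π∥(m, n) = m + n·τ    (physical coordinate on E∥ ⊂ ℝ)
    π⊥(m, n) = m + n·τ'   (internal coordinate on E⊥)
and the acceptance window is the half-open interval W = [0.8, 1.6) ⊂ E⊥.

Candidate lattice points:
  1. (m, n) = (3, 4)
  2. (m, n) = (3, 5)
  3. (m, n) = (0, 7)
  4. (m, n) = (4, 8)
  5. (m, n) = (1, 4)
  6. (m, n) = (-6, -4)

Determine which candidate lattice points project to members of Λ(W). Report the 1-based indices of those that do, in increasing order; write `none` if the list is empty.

Numerically τ ≈ 4.236068 and τ' = −1/τ ≈ -0.236068.
candidate 1: (m,n)=(3,4) → π∥ = 3+4·τ ≈ 19.944272, π⊥ = 3+4·τ' ≈ 2.055728 ∉ [0.8, 1.6) ⇒ out
candidate 2: (m,n)=(3,5) → π∥ = 3+5·τ ≈ 24.180340, π⊥ = 3+5·τ' ≈ 1.819660 ∉ [0.8, 1.6) ⇒ out
candidate 3: (m,n)=(0,7) → π∥ = 0+7·τ ≈ 29.652476, π⊥ = 0+7·τ' ≈ -1.652476 ∉ [0.8, 1.6) ⇒ out
candidate 4: (m,n)=(4,8) → π∥ = 4+8·τ ≈ 37.888544, π⊥ = 4+8·τ' ≈ 2.111456 ∉ [0.8, 1.6) ⇒ out
candidate 5: (m,n)=(1,4) → π∥ = 1+4·τ ≈ 17.944272, π⊥ = 1+4·τ' ≈ 0.055728 ∉ [0.8, 1.6) ⇒ out
candidate 6: (m,n)=(-6,-4) → π∥ = -6-4·τ ≈ -22.944272, π⊥ = -6-4·τ' ≈ -5.055728 ∉ [0.8, 1.6) ⇒ out

none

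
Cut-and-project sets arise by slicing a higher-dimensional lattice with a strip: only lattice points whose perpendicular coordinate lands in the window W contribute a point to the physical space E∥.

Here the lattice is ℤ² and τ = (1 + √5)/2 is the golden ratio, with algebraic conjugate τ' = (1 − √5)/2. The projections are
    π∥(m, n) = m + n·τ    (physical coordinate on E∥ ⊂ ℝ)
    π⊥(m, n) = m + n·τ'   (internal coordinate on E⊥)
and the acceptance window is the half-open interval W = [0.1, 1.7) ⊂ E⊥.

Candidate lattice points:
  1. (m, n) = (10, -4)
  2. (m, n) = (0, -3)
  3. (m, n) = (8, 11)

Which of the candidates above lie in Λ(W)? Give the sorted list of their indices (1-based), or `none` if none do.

Numerically τ ≈ 1.6180 and τ' = −1/τ ≈ -0.6180.
[1] lift (10,-4): star map gives 12.4721; window check 0.1 ≤ 12.4721 < 1.7 is false → out
[2] lift (0,-3): star map gives 1.8541; window check 0.1 ≤ 1.8541 < 1.7 is false → out
[3] lift (8,11): star map gives 1.2016; window check 0.1 ≤ 1.2016 < 1.7 is true → IN Λ

3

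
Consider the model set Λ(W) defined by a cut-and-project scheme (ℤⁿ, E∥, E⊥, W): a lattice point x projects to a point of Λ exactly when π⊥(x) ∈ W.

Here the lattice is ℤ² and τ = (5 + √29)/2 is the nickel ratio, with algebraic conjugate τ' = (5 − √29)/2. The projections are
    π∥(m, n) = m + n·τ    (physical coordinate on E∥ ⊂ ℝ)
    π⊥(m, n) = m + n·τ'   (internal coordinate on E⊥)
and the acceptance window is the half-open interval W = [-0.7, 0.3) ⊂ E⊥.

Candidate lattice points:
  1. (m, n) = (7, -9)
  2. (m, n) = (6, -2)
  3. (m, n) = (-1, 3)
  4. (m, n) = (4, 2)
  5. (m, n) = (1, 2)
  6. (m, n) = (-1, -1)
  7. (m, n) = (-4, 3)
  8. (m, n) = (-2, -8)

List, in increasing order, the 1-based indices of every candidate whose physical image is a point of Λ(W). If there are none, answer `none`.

Compute τ' = (5−√29)/2 = -0.19258, so π⊥(m,n) = m -0.19258·n.
#1 (7,-9): internal coord 7 + (-9)·τ' = +8.73324; +8.73324 ∉ [-0.7, 0.3) → out
#2 (6,-2): internal coord 6 + (-2)·τ' = +6.38516; +6.38516 ∉ [-0.7, 0.3) → out
#3 (-1,3): internal coord -1 + (3)·τ' = -1.57775; -1.57775 ∉ [-0.7, 0.3) → out
#4 (4,2): internal coord 4 + (2)·τ' = +3.61484; +3.61484 ∉ [-0.7, 0.3) → out
#5 (1,2): internal coord 1 + (2)·τ' = +0.61484; +0.61484 ∉ [-0.7, 0.3) → out
#6 (-1,-1): internal coord -1 + (-1)·τ' = -0.80742; -0.80742 ∉ [-0.7, 0.3) → out
#7 (-4,3): internal coord -4 + (3)·τ' = -4.57775; -4.57775 ∉ [-0.7, 0.3) → out
#8 (-2,-8): internal coord -2 + (-8)·τ' = -0.45934; -0.45934 ∈ [-0.7, 0.3) → IN Λ

8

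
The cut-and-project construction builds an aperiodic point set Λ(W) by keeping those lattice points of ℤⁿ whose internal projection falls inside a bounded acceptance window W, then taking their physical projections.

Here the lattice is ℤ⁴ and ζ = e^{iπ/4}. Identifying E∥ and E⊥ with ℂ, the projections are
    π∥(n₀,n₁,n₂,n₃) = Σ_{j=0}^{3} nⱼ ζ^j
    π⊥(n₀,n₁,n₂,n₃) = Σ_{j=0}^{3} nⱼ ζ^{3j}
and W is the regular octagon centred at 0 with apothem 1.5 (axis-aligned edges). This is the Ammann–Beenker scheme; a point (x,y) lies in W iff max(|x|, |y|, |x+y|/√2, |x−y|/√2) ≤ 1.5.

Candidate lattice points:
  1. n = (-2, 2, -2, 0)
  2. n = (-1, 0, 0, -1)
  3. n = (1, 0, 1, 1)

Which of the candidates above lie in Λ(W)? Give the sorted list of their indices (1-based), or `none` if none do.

With ζ = e^{iπ/4} the internal vectors are ζ^0,ζ^3,ζ^6,ζ^9.
#1 (-2, 2, -2, 0): internal (-3.414214, 3.414214); octagon support 4.828427 vs apothem 1.5 → ∉ W
#2 (-1, 0, 0, -1): internal (-1.707107, -0.707107); octagon support 1.707107 vs apothem 1.5 → ∉ W
#3 (1, 0, 1, 1): internal (1.707107, -0.292893); octagon support 1.707107 vs apothem 1.5 → ∉ W

none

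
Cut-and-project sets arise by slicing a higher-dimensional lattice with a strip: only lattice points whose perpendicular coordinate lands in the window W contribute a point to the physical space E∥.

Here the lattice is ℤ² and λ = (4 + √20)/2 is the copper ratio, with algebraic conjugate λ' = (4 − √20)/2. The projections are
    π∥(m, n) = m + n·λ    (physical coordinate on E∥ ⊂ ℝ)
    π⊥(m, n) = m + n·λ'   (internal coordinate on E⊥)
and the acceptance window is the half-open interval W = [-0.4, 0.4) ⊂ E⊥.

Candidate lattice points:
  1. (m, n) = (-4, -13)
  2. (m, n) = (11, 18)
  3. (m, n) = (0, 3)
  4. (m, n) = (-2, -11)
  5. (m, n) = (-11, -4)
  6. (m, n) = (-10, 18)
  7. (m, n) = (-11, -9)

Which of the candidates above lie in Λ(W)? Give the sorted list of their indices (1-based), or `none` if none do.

none

Compute λ' = (4−√20)/2 = -0.23607, so π⊥(m,n) = m -0.23607·n.
#1 (-4,-13): internal coord -4 + (-13)·λ' = -0.93112; -0.93112 ∉ [-0.4, 0.4) → out
#2 (11,18): internal coord 11 + (18)·λ' = +6.75078; +6.75078 ∉ [-0.4, 0.4) → out
#3 (0,3): internal coord 0 + (3)·λ' = -0.70820; -0.70820 ∉ [-0.4, 0.4) → out
#4 (-2,-11): internal coord -2 + (-11)·λ' = +0.59675; +0.59675 ∉ [-0.4, 0.4) → out
#5 (-11,-4): internal coord -11 + (-4)·λ' = -10.05573; -10.05573 ∉ [-0.4, 0.4) → out
#6 (-10,18): internal coord -10 + (18)·λ' = -14.24922; -14.24922 ∉ [-0.4, 0.4) → out
#7 (-11,-9): internal coord -11 + (-9)·λ' = -8.87539; -8.87539 ∉ [-0.4, 0.4) → out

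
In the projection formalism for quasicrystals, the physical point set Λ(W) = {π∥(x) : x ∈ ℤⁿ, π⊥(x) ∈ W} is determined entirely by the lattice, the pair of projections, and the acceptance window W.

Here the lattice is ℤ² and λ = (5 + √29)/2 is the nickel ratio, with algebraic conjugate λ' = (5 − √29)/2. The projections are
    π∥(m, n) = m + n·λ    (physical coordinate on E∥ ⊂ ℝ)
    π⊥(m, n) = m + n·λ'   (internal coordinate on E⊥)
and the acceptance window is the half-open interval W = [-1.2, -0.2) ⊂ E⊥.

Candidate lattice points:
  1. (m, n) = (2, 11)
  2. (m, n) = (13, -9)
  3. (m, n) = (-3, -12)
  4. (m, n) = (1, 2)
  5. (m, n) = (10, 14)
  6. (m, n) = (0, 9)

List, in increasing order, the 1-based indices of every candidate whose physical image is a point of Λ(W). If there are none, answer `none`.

λ' = (5−√29)/2 ≈ -0.1926.
#1 (2,11): internal coord 2 + (11)·λ' = -0.1184; -0.1184 ∉ [-1.2, -0.2) → out
#2 (13,-9): internal coord 13 + (-9)·λ' = +14.7332; +14.7332 ∉ [-1.2, -0.2) → out
#3 (-3,-12): internal coord -3 + (-12)·λ' = -0.6890; -0.6890 ∈ [-1.2, -0.2) → IN Λ
#4 (1,2): internal coord 1 + (2)·λ' = +0.6148; +0.6148 ∉ [-1.2, -0.2) → out
#5 (10,14): internal coord 10 + (14)·λ' = +7.3038; +7.3038 ∉ [-1.2, -0.2) → out
#6 (0,9): internal coord 0 + (9)·λ' = -1.7332; -1.7332 ∉ [-1.2, -0.2) → out

3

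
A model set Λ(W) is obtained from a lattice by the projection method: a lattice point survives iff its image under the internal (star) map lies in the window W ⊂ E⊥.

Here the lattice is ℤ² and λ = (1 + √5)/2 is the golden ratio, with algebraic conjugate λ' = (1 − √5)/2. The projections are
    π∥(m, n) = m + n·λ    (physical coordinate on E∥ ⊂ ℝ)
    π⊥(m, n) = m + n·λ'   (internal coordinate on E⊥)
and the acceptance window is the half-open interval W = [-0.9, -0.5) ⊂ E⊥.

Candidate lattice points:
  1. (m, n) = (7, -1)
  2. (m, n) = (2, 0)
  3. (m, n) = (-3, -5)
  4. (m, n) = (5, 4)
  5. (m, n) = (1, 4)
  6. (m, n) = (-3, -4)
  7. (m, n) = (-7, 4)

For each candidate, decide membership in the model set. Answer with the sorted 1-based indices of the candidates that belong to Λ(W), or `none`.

Compute λ' = (1−√5)/2 = -0.61803, so π⊥(m,n) = m -0.61803·n.
#1 (7,-1): internal coord 7 + (-1)·λ' = +7.61803; +7.61803 ∉ [-0.9, -0.5) → out
#2 (2,0): internal coord 2 + (0)·λ' = +2.00000; +2.00000 ∉ [-0.9, -0.5) → out
#3 (-3,-5): internal coord -3 + (-5)·λ' = +0.09017; +0.09017 ∉ [-0.9, -0.5) → out
#4 (5,4): internal coord 5 + (4)·λ' = +2.52786; +2.52786 ∉ [-0.9, -0.5) → out
#5 (1,4): internal coord 1 + (4)·λ' = -1.47214; -1.47214 ∉ [-0.9, -0.5) → out
#6 (-3,-4): internal coord -3 + (-4)·λ' = -0.52786; -0.52786 ∈ [-0.9, -0.5) → IN Λ
#7 (-7,4): internal coord -7 + (4)·λ' = -9.47214; -9.47214 ∉ [-0.9, -0.5) → out

6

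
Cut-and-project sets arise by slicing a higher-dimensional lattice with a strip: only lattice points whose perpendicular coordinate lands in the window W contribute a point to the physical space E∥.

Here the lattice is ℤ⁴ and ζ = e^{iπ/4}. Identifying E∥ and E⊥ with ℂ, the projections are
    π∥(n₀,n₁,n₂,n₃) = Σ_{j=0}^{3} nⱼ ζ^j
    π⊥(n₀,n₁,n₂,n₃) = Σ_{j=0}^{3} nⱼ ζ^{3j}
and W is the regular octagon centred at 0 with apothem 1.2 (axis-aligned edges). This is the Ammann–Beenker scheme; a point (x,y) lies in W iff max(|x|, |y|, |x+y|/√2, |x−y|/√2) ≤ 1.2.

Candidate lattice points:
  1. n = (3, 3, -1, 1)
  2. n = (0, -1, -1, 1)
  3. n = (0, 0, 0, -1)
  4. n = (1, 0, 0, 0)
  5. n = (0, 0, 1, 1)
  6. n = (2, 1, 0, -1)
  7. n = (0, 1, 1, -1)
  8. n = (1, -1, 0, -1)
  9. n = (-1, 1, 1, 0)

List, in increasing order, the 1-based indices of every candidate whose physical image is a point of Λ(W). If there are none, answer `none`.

3, 4, 5, 6

π⊥(n) = n₀ + n₁ζ³ + n₂ζ⁶ + n₃ζ⁹ where ζ = e^{iπ/4}.
candidate 1: n = (3, 3, -1, 1) → π⊥ ≈ (+1.58579, +3.82843); max(|x|,|y|,|x±y|/√2) = 3.82843 > 1.2 ⇒ ∉ W
candidate 2: n = (0, -1, -1, 1) → π⊥ ≈ (+1.41421, +1.00000); max(|x|,|y|,|x±y|/√2) = 1.70711 > 1.2 ⇒ ∉ W
candidate 3: n = (0, 0, 0, -1) → π⊥ ≈ (-0.70711, -0.70711); max(|x|,|y|,|x±y|/√2) = 1.00000 ≤ 1.2 ⇒ ∈ W
candidate 4: n = (1, 0, 0, 0) → π⊥ ≈ (+1.00000, +0.00000); max(|x|,|y|,|x±y|/√2) = 1.00000 ≤ 1.2 ⇒ ∈ W
candidate 5: n = (0, 0, 1, 1) → π⊥ ≈ (+0.70711, -0.29289); max(|x|,|y|,|x±y|/√2) = 0.70711 ≤ 1.2 ⇒ ∈ W
candidate 6: n = (2, 1, 0, -1) → π⊥ ≈ (+0.58579, +0.00000); max(|x|,|y|,|x±y|/√2) = 0.58579 ≤ 1.2 ⇒ ∈ W
candidate 7: n = (0, 1, 1, -1) → π⊥ ≈ (-1.41421, -1.00000); max(|x|,|y|,|x±y|/√2) = 1.70711 > 1.2 ⇒ ∉ W
candidate 8: n = (1, -1, 0, -1) → π⊥ ≈ (+1.00000, -1.41421); max(|x|,|y|,|x±y|/√2) = 1.70711 > 1.2 ⇒ ∉ W
candidate 9: n = (-1, 1, 1, 0) → π⊥ ≈ (-1.70711, -0.29289); max(|x|,|y|,|x±y|/√2) = 1.70711 > 1.2 ⇒ ∉ W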